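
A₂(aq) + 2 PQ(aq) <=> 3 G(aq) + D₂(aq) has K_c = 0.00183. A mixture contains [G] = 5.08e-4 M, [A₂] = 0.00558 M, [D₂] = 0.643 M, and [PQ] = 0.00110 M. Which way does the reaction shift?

Q_c = [G]³·[D₂] / ([A₂]·[PQ]²) = (5.08e-4)³·(0.643) / ((0.00558)·(0.00110)²) = 0.0125
Q_c = 0.0125 > K_c = 0.00183, so the reverse reaction proceeds.

toward reactants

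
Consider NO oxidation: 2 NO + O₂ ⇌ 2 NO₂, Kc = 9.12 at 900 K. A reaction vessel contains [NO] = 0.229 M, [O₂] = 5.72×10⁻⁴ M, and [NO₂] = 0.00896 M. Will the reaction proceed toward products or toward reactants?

forward (toward products)

Qc = [NO₂]² / ([NO]²·[O₂]) = (0.00896)² / ((0.229)²·(5.72×10⁻⁴)) = 2.68
Qc = 2.68 < Kc = 9.12, so the forward reaction proceeds.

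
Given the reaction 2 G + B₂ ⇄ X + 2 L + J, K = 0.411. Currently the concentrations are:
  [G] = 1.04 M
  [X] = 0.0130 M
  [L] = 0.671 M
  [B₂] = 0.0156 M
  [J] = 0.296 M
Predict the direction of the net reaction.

forward (toward products)

Q = [X]·[L]²·[J] / ([G]²·[B₂]) = (0.0130)·(0.671)²·(0.296) / ((1.04)²·(0.0156)) = 0.103
Q = 0.103 < K = 0.411, so the forward reaction proceeds.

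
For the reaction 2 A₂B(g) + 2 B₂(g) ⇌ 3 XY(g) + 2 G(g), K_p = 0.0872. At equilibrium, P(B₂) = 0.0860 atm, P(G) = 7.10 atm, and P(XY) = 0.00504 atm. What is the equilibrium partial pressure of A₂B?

At equilibrium, K_p = P(XY)³·P(G)² / (P(A₂B)²·P(B₂)²) = 0.0872.
(0.00504)³·(7.10)² / ((P(A₂B))²·(0.0860)²) = 0.0872
P(A₂B)² = 0.0100 ⇒ P(A₂B) = 0.100 atm

P(A₂B) = 0.100 atm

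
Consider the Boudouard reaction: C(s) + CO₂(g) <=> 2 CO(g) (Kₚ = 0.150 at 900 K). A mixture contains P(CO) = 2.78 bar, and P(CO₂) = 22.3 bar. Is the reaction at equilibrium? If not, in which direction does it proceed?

reverse (toward reactants)

(C is a pure solid — omitted from Qₚ.)
Qₚ = P(CO)² / P(CO₂) = (2.78)² / (22.3) = 0.347
Qₚ = 0.347 > Kₚ = 0.150, so the reverse reaction proceeds.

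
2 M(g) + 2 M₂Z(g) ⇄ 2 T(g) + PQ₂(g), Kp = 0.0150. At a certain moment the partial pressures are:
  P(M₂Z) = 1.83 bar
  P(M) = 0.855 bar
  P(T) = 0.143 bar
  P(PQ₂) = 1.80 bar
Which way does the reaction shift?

neither direction; the system is at equilibrium

Qp = P(T)²·P(PQ₂) / (P(M)²·P(M₂Z)²) = (0.143)²·(1.80) / ((0.855)²·(1.83)²) = 0.0150
Qp = 0.0150 = Kp, so the system is already at equilibrium.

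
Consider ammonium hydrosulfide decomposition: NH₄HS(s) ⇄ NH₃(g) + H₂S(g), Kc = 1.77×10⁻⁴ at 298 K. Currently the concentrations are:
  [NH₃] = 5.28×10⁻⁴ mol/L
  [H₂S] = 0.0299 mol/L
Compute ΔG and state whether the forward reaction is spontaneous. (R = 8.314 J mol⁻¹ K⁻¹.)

(NH₄HS is a pure solid — omitted from Qc.)
Qc = [NH₃]·[H₂S] = (5.28×10⁻⁴)·(0.0299) = 1.58×10⁻⁵
ΔG = RT ln(Qc/Kc) = (8.314 J mol⁻¹ K⁻¹)(298 K) × ln(1.58×10⁻⁵/1.77×10⁻⁴)
   = (2.478 kJ/mol)(-2.416) = -5.99 kJ/mol
ΔG < 0, so the forward reaction is spontaneous (proceeds forward).

ΔG = -5.99 kJ/mol; the forward reaction is spontaneous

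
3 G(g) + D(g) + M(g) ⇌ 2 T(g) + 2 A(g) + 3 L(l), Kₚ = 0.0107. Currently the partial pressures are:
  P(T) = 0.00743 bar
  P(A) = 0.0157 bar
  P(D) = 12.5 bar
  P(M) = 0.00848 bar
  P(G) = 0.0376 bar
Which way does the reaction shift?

toward products

(L is a pure liquid — omitted from Qₚ.)
Qₚ = P(T)²·P(A)² / (P(G)³·P(D)·P(M)) = (0.00743)²·(0.0157)² / ((0.0376)³·(12.5)·(0.00848)) = 0.00241
Qₚ = 0.00241 < Kₚ = 0.0107, so the forward reaction proceeds.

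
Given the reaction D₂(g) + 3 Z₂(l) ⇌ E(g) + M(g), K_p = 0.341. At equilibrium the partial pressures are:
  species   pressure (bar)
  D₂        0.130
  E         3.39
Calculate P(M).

(Z₂ is a pure liquid — omitted from K_p.)
At equilibrium, K_p = P(E)·P(M) / P(D₂) = 0.341.
(3.39)·(P(M)) / (0.130) = 0.341
P(M) = 0.0131 bar

P(M) = 0.0131 bar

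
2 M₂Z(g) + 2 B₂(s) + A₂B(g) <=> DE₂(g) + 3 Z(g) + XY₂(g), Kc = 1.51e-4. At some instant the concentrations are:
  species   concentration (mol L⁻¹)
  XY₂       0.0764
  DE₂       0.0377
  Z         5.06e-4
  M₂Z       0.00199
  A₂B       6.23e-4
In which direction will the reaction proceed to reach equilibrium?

(B₂ is a pure solid — omitted from Qc.)
Qc = [DE₂]·[Z]³·[XY₂] / ([M₂Z]²·[A₂B]) = (0.0377)·(5.06e-4)³·(0.0764) / ((0.00199)²·(6.23e-4)) = 1.51e-4
Qc = 1.51e-4 = Kc, so the system is already at equilibrium.

no net change (already at equilibrium)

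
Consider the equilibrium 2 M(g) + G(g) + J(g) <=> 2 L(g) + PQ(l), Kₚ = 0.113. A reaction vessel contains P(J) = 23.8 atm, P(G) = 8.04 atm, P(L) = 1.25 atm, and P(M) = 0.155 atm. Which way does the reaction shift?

(PQ is a pure liquid — omitted from Qₚ.)
Qₚ = P(L)² / (P(M)²·P(G)·P(J)) = (1.25)² / ((0.155)²·(8.04)·(23.8)) = 0.340
Qₚ = 0.340 > Kₚ = 0.113, so the reverse reaction proceeds.

to the left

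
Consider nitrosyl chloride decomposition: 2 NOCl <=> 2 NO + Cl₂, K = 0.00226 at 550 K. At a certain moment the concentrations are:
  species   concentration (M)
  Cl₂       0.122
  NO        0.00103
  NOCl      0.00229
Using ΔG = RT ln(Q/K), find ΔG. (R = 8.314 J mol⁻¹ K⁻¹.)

ΔG = 10.9 kJ/mol

Q = [NO]²·[Cl₂] / [NOCl]² = (0.00103)²·(0.122) / (0.00229)² = 0.0247
ΔG = RT ln(Q/K) = (8.314 J mol⁻¹ K⁻¹)(550 K) × ln(0.0247/0.00226)
   = (4.573 kJ/mol)(2.391) = 10.9 kJ/mol
ΔG > 0, so the forward reaction is non-spontaneous (proceeds in reverse).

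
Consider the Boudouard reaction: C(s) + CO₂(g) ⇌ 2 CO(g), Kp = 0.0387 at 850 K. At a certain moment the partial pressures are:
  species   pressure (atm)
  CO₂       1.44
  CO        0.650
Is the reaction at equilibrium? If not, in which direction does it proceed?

in the reverse direction

(C is a pure solid — omitted from Qp.)
Qp = P(CO)² / P(CO₂) = (0.650)² / (1.44) = 0.293
Qp = 0.293 > Kp = 0.0387, so the reverse reaction proceeds.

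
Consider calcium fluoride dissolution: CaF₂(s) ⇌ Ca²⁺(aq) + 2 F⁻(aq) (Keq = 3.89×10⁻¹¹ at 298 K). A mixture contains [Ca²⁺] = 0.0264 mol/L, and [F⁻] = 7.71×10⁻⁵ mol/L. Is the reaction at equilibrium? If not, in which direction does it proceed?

in the reverse direction

(CaF₂ is a pure solid — omitted from Q.)
Q = [Ca²⁺]·[F⁻]² = (0.0264)·(7.71×10⁻⁵)² = 1.57×10⁻¹⁰
Q = 1.57×10⁻¹⁰ > Keq = 3.89×10⁻¹¹, so the reverse reaction proceeds.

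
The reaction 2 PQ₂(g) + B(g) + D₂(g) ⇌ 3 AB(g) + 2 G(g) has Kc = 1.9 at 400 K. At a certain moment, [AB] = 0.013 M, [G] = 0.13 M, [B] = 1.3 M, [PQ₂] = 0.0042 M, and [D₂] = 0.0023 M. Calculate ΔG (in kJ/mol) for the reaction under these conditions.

ΔG = -3.30 kJ/mol

Qc = [AB]³·[G]² / ([PQ₂]²·[B]·[D₂]) = (0.013)³·(0.13)² / ((0.0042)²·(1.3)·(0.0023)) = 0.704
ΔG = RT ln(Qc/Kc) = (8.314 J mol⁻¹ K⁻¹)(400 K) × ln(0.704/1.9)
   = (3.326 kJ/mol)(-0.9928) = -3.30 kJ/mol
ΔG < 0, so the forward reaction is spontaneous (proceeds forward).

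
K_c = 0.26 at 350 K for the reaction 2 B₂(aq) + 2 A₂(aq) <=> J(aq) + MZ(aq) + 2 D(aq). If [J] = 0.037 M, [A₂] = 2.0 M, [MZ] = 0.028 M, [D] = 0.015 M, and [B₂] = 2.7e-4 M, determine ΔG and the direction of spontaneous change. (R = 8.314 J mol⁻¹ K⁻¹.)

ΔG = 3.27 kJ/mol; the forward reaction is non-spontaneous

Q_c = [J]·[MZ]·[D]² / ([B₂]²·[A₂]²) = (0.037)·(0.028)·(0.015)² / ((2.7e-4)²·(2.0)²) = 0.799
ΔG = RT ln(Q_c/K_c) = (8.314 J mol⁻¹ K⁻¹)(350 K) × ln(0.799/0.26)
   = (2.910 kJ/mol)(1.123) = 3.27 kJ/mol
ΔG > 0, so the forward reaction is non-spontaneous (proceeds in reverse).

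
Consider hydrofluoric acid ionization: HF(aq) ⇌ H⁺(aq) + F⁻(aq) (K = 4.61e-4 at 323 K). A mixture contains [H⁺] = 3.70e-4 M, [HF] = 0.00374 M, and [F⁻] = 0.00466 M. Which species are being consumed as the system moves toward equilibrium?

none (at equilibrium)

Q = [H⁺]·[F⁻] / [HF] = (3.70e-4)·(0.00466) / (0.00374) = 4.61e-4
Q = 4.61e-4 = K; the system is at equilibrium.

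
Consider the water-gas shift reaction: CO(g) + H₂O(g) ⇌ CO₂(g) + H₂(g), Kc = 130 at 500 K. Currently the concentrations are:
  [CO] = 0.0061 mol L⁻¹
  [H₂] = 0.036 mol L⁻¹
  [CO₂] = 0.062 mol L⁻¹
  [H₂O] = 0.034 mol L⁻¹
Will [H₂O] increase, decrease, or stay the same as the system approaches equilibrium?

Qc = [CO₂]·[H₂] / ([CO]·[H₂O]) = (0.062)·(0.036) / ((0.0061)·(0.034)) = 11
Qc = 11 < Kc = 130: net forward reaction.
H₂O is a reactant, so it decreases.

decrease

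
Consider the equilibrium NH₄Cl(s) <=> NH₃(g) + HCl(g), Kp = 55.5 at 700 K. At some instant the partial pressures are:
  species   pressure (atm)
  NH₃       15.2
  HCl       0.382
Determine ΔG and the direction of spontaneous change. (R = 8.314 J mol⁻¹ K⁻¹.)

(NH₄Cl is a pure solid — omitted from Qp.)
Qp = P(NH₃)·P(HCl) = (15.2)·(0.382) = 5.81
ΔG = RT ln(Qp/Kp) = (8.314 J mol⁻¹ K⁻¹)(700 K) × ln(5.81/55.5)
   = (5.820 kJ/mol)(-2.257) = -13.1 kJ/mol
ΔG < 0, so the forward reaction is spontaneous (proceeds forward).

ΔG = -13.1 kJ/mol; the forward reaction is spontaneous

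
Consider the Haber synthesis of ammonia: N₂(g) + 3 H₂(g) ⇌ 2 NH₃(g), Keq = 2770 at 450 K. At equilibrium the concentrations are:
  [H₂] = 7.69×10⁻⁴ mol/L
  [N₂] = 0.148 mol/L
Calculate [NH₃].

At equilibrium, Keq = [NH₃]² / ([N₂]·[H₂]³) = 2770.
([NH₃])² / ((0.148)·(7.69×10⁻⁴)³) = 2770
[NH₃]² = 1.86×10⁻⁷ ⇒ [NH₃] = 4.32×10⁻⁴ mol/L

[NH₃] = 4.32×10⁻⁴ mol/L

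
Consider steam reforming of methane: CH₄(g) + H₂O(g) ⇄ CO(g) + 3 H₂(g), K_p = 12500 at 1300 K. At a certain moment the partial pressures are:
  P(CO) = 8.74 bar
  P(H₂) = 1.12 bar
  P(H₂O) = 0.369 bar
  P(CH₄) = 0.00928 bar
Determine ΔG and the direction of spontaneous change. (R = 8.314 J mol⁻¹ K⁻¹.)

ΔG = -13.5 kJ/mol; the forward reaction is spontaneous

Q_p = P(CO)·P(H₂)³ / (P(CH₄)·P(H₂O)) = (8.74)·(1.12)³ / ((0.00928)·(0.369)) = 3590
ΔG = RT ln(Q_p/K_p) = (8.314 J mol⁻¹ K⁻¹)(1300 K) × ln(3590/12500)
   = (10.81 kJ/mol)(-1.248) = -13.5 kJ/mol
ΔG < 0, so the forward reaction is spontaneous (proceeds forward).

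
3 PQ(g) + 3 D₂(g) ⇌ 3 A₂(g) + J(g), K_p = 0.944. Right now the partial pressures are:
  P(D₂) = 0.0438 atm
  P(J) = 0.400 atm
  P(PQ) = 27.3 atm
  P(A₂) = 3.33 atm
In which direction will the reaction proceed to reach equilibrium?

reverse (toward reactants)

Q_p = P(A₂)³·P(J) / (P(PQ)³·P(D₂)³) = (3.33)³·(0.400) / ((27.3)³·(0.0438)³) = 8.64
Q_p = 8.64 > K_p = 0.944, so the reverse reaction proceeds.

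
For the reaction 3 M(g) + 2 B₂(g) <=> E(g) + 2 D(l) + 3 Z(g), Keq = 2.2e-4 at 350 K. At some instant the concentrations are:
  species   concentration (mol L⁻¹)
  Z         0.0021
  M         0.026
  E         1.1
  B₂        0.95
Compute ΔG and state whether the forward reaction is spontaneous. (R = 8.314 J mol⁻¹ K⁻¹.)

ΔG = 3.12 kJ/mol; the forward reaction is non-spontaneous

(D is a pure liquid — omitted from Q.)
Q = [E]·[Z]³ / ([M]³·[B₂]²) = (1.1)·(0.0021)³ / ((0.026)³·(0.95)²) = 6.42e-4
ΔG = RT ln(Q/Keq) = (8.314 J mol⁻¹ K⁻¹)(350 K) × ln(6.42e-4/2.2e-4)
   = (2.910 kJ/mol)(1.071) = 3.12 kJ/mol
ΔG > 0, so the forward reaction is non-spontaneous (proceeds in reverse).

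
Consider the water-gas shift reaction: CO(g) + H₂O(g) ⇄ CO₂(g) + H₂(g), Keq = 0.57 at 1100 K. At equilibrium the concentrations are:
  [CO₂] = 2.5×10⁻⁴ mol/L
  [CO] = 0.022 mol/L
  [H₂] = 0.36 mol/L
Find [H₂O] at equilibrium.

[H₂O] = 0.0072 mol/L

At equilibrium, Keq = [CO₂]·[H₂] / ([CO]·[H₂O]) = 0.57.
(2.5×10⁻⁴)·(0.36) / ((0.022)·([H₂O])) = 0.57
[H₂O] = 0.00718 = 0.0072 mol/L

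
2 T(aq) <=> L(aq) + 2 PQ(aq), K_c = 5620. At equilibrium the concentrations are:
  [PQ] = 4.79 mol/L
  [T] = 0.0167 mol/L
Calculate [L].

[L] = 0.0683 mol/L

At equilibrium, K_c = [L]·[PQ]² / [T]² = 5620.
([L])·(4.79)² / (0.0167)² = 5620
[L] = 0.0683 mol/L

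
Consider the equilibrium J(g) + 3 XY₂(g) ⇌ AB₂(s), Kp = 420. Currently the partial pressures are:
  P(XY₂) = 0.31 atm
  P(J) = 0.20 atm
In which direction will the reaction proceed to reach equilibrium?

toward products

(AB₂ is a pure solid — omitted from Qp.)
Qp = 1 / (P(J)·P(XY₂)³) = 1 / ((0.20)·(0.31)³) = 170
Qp = 170 < Kp = 420, so the forward reaction proceeds.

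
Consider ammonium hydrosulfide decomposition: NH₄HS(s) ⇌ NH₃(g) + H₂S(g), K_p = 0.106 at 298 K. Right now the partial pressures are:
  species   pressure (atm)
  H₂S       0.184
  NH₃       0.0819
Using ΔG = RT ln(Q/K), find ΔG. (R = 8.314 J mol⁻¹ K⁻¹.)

(NH₄HS is a pure solid — omitted from Q_p.)
Q_p = P(NH₃)·P(H₂S) = (0.0819)·(0.184) = 0.0151
ΔG = RT ln(Q_p/K_p) = (8.314 J mol⁻¹ K⁻¹)(298 K) × ln(0.0151/0.106)
   = (2.478 kJ/mol)(-1.949) = -4.83 kJ/mol
ΔG < 0, so the forward reaction is spontaneous (proceeds forward).

ΔG = -4.83 kJ/mol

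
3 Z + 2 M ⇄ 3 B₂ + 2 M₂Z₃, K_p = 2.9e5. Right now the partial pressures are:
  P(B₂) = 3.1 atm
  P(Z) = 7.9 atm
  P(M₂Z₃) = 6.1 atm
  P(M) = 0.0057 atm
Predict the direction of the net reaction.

in the forward direction

Q_p = P(B₂)³·P(M₂Z₃)² / (P(Z)³·P(M)²) = (3.1)³·(6.1)² / ((7.9)³·(0.0057)²) = 69000
Q_p = 69000 < K_p = 2.9e5, so the forward reaction proceeds.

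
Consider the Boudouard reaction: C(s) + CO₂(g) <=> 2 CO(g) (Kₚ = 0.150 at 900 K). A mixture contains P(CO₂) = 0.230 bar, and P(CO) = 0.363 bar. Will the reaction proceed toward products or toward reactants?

to the left

(C is a pure solid — omitted from Qₚ.)
Qₚ = P(CO)² / P(CO₂) = (0.363)² / (0.230) = 0.573
Qₚ = 0.573 > Kₚ = 0.150, so the reverse reaction proceeds.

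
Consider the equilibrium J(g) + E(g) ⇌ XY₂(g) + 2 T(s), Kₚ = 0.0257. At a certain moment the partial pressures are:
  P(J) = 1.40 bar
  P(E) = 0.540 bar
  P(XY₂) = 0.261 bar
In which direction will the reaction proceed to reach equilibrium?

(T is a pure solid — omitted from Qₚ.)
Qₚ = P(XY₂) / (P(J)·P(E)) = (0.261) / ((1.40)·(0.540)) = 0.345
Qₚ = 0.345 > Kₚ = 0.0257, so the reverse reaction proceeds.

reverse (toward reactants)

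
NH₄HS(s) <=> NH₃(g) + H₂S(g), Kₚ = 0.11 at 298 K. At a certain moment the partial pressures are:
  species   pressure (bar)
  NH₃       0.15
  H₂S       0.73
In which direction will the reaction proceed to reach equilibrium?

(NH₄HS is a pure solid — omitted from Qₚ.)
Qₚ = P(NH₃)·P(H₂S) = (0.15)·(0.73) = 0.11
Qₚ = 0.11 = Kₚ, so the system is already at equilibrium.

no net change (already at equilibrium)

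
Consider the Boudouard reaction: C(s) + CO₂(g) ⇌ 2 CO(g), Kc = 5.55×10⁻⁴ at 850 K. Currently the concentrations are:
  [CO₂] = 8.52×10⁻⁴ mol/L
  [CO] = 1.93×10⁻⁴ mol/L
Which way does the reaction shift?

(C is a pure solid — omitted from Qc.)
Qc = [CO]² / [CO₂] = (1.93×10⁻⁴)² / (8.52×10⁻⁴) = 4.37×10⁻⁵
Qc = 4.37×10⁻⁵ < Kc = 5.55×10⁻⁴, so the forward reaction proceeds.

to the right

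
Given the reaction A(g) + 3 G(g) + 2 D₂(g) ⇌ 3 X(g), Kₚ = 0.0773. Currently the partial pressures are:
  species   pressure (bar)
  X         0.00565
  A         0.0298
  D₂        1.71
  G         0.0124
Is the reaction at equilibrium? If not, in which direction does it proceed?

reverse (toward reactants)

Qₚ = P(X)³ / (P(A)·P(G)³·P(D₂)²) = (0.00565)³ / ((0.0298)·(0.0124)³·(1.71)²) = 1.09
Qₚ = 1.09 > Kₚ = 0.0773, so the reverse reaction proceeds.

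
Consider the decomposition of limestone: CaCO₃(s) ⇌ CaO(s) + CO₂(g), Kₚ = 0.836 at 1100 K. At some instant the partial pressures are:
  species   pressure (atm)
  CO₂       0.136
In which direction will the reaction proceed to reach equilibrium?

toward products

(CaCO₃, CaO are pure solids — omitted from Qₚ.)
Qₚ = P(CO₂) = 0.136
Qₚ = 0.136 < Kₚ = 0.836, so the forward reaction proceeds.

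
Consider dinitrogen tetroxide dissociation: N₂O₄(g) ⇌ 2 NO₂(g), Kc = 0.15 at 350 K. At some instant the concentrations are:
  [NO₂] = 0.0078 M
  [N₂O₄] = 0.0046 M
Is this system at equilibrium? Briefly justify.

Qc = [NO₂]² / [N₂O₄] = (0.0078)² / (0.0046) = 0.013
Qc = 0.013 < Kc = 0.15: net forward reaction.

no; Q < K, reaction proceeds forward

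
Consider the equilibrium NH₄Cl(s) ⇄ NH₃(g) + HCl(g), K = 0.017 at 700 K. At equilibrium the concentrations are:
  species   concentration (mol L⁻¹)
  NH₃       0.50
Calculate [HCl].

(NH₄Cl is a pure solid — omitted from K.)
At equilibrium, K = [NH₃]·[HCl] = 0.017.
(0.50)·([HCl]) = 0.017
[HCl] = 0.0340 = 0.034 mol L⁻¹

[HCl] = 0.034 mol L⁻¹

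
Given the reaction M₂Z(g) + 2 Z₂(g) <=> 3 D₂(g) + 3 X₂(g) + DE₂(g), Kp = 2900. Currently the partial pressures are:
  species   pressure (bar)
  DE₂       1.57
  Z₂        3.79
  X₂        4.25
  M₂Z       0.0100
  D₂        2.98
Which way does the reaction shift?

Qp = P(D₂)³·P(X₂)³·P(DE₂) / (P(M₂Z)·P(Z₂)²) = (2.98)³·(4.25)³·(1.57) / ((0.0100)·(3.79)²) = 22200
Qp = 22200 > Kp = 2900, so the reverse reaction proceeds.

toward reactants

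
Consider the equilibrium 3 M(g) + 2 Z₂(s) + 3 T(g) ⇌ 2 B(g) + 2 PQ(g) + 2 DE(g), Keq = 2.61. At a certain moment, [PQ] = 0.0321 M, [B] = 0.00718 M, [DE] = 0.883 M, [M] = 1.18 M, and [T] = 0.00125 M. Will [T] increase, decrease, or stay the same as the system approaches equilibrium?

(Z₂ is a pure solid — omitted from Q.)
Q = [B]²·[PQ]²·[DE]² / ([M]³·[T]³) = (0.00718)²·(0.0321)²·(0.883)² / ((1.18)³·(0.00125)³) = 12.9
Q = 12.9 > Keq = 2.61: net reverse reaction.
T is a reactant, so it increases.

increase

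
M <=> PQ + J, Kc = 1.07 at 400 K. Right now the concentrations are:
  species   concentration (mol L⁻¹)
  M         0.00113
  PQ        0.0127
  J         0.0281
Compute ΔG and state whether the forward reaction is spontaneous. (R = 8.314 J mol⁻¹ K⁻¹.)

Qc = [PQ]·[J] / [M] = (0.0127)·(0.0281) / (0.00113) = 0.316
ΔG = RT ln(Qc/Kc) = (8.314 J mol⁻¹ K⁻¹)(400 K) × ln(0.316/1.07)
   = (3.326 kJ/mol)(-1.220) = -4.06 kJ/mol
ΔG < 0, so the forward reaction is spontaneous (proceeds forward).

ΔG = -4.06 kJ/mol; the forward reaction is spontaneous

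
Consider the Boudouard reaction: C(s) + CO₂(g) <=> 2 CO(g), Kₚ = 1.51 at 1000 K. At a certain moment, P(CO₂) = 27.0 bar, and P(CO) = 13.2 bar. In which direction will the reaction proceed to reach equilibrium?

(C is a pure solid — omitted from Qₚ.)
Qₚ = P(CO)² / P(CO₂) = (13.2)² / (27.0) = 6.45
Qₚ = 6.45 > Kₚ = 1.51, so the reverse reaction proceeds.

reverse (toward reactants)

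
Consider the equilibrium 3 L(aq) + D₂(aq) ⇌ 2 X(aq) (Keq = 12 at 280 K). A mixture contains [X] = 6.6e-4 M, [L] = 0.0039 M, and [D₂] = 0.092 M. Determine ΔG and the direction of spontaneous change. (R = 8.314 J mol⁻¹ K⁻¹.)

Q = [X]² / ([L]³·[D₂]) = (6.6e-4)² / ((0.0039)³·(0.092)) = 79.8
ΔG = RT ln(Q/Keq) = (8.314 J mol⁻¹ K⁻¹)(280 K) × ln(79.8/12)
   = (2.328 kJ/mol)(1.895) = 4.41 kJ/mol
ΔG > 0, so the forward reaction is non-spontaneous (proceeds in reverse).

ΔG = 4.41 kJ/mol; the forward reaction is non-spontaneous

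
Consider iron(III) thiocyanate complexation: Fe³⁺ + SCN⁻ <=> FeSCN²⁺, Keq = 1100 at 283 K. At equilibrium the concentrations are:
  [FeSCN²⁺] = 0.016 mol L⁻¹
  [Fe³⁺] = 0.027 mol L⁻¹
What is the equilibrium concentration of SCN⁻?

[SCN⁻] = 5.4×10⁻⁴ mol L⁻¹

At equilibrium, Keq = [FeSCN²⁺] / ([Fe³⁺]·[SCN⁻]) = 1100.
(0.016) / ((0.027)·([SCN⁻])) = 1100
[SCN⁻] = 5.39×10⁻⁴ = 5.4×10⁻⁴ mol L⁻¹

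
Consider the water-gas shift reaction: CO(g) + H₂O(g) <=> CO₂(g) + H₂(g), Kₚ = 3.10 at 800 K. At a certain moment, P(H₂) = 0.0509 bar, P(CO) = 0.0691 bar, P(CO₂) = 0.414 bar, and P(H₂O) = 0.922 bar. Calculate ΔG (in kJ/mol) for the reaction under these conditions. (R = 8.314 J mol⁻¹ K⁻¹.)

ΔG = -14.9 kJ/mol

Qₚ = P(CO₂)·P(H₂) / (P(CO)·P(H₂O)) = (0.414)·(0.0509) / ((0.0691)·(0.922)) = 0.331
ΔG = RT ln(Qₚ/Kₚ) = (8.314 J mol⁻¹ K⁻¹)(800 K) × ln(0.331/3.10)
   = (6.651 kJ/mol)(-2.237) = -14.9 kJ/mol
ΔG < 0, so the forward reaction is spontaneous (proceeds forward).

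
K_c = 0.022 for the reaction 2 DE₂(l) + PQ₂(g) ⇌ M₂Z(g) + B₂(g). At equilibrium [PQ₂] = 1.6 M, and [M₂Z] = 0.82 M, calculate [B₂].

(DE₂ is a pure liquid — omitted from K_c.)
At equilibrium, K_c = [M₂Z]·[B₂] / [PQ₂] = 0.022.
(0.82)·([B₂]) / (1.6) = 0.022
[B₂] = 0.0429 = 0.043 M

[B₂] = 0.043 M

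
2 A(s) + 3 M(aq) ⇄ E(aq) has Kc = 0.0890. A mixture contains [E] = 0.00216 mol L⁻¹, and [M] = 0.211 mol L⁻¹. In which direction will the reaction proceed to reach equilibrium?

(A is a pure solid — omitted from Qc.)
Qc = [E] / [M]³ = (0.00216) / (0.211)³ = 0.230
Qc = 0.230 > Kc = 0.0890, so the reverse reaction proceeds.

in the reverse direction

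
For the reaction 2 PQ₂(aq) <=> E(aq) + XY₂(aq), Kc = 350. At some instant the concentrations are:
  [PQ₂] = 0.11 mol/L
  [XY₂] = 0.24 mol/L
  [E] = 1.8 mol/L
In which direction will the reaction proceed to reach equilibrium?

Qc = [E]·[XY₂] / [PQ₂]² = (1.8)·(0.24) / (0.11)² = 36
Qc = 36 < Kc = 350, so the forward reaction proceeds.

in the forward direction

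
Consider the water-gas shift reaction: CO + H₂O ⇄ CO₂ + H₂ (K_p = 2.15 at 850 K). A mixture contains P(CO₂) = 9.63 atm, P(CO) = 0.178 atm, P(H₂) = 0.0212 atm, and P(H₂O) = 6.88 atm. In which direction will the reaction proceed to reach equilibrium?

Q_p = P(CO₂)·P(H₂) / (P(CO)·P(H₂O)) = (9.63)·(0.0212) / ((0.178)·(6.88)) = 0.167
Q_p = 0.167 < K_p = 2.15, so the forward reaction proceeds.

in the forward direction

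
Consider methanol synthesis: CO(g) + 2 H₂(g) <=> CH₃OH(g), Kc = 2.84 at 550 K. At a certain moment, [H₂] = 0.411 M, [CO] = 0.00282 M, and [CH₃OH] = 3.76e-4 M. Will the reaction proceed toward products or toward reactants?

to the right

Qc = [CH₃OH] / ([CO]·[H₂]²) = (3.76e-4) / ((0.00282)·(0.411)²) = 0.789
Qc = 0.789 < Kc = 2.84, so the forward reaction proceeds.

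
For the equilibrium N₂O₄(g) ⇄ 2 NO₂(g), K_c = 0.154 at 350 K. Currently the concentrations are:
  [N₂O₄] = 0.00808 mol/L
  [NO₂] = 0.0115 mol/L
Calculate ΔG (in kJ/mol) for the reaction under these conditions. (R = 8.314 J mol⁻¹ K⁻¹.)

Q_c = [NO₂]² / [N₂O₄] = (0.0115)² / (0.00808) = 0.0164
ΔG = RT ln(Q_c/K_c) = (8.314 J mol⁻¹ K⁻¹)(350 K) × ln(0.0164/0.154)
   = (2.910 kJ/mol)(-2.240) = -6.52 kJ/mol
ΔG < 0, so the forward reaction is spontaneous (proceeds forward).

ΔG = -6.52 kJ/mol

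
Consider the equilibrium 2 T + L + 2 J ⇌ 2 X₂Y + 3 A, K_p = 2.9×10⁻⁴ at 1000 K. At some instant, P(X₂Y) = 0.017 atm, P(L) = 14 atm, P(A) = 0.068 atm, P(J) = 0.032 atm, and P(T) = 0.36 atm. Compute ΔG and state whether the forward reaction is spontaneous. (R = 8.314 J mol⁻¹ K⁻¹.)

Q_p = P(X₂Y)²·P(A)³ / (P(T)²·P(L)·P(J)²) = (0.017)²·(0.068)³ / ((0.36)²·(14)·(0.032)²) = 4.89×10⁻⁵
ΔG = RT ln(Q_p/K_p) = (8.314 J mol⁻¹ K⁻¹)(1000 K) × ln(4.89×10⁻⁵/2.9×10⁻⁴)
   = (8.314 kJ/mol)(-1.780) = -14.8 kJ/mol
ΔG < 0, so the forward reaction is spontaneous (proceeds forward).

ΔG = -14.8 kJ/mol; the forward reaction is spontaneous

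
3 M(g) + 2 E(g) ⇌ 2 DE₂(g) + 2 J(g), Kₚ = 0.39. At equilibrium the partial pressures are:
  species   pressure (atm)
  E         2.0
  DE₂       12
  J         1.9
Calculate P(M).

P(M) = 6.9 atm

At equilibrium, Kₚ = P(DE₂)²·P(J)² / (P(M)³·P(E)²) = 0.39.
(12)²·(1.9)² / ((P(M))³·(2.0)²) = 0.39
P(M)³ = 333 ⇒ P(M) = 6.9 atm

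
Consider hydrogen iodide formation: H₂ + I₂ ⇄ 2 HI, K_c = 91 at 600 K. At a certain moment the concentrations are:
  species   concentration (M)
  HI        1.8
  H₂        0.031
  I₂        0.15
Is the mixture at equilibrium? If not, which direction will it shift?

no; Q > K, reaction proceeds in reverse

Q_c = [HI]² / ([H₂]·[I₂]) = (1.8)² / ((0.031)·(0.15)) = 700
Q_c = 700 > K_c = 91: net reverse reaction.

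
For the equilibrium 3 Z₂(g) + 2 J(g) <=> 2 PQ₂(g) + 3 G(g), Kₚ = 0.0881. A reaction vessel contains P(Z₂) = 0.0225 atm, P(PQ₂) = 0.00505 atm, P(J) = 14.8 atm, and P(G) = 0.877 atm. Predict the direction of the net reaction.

Qₚ = P(PQ₂)²·P(G)³ / (P(Z₂)³·P(J)²) = (0.00505)²·(0.877)³ / ((0.0225)³·(14.8)²) = 0.00689
Qₚ = 0.00689 < Kₚ = 0.0881, so the forward reaction proceeds.

forward (toward products)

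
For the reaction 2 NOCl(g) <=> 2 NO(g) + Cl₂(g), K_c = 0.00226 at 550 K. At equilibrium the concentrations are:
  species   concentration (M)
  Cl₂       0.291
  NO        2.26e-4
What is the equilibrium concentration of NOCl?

At equilibrium, K_c = [NO]²·[Cl₂] / [NOCl]² = 0.00226.
(2.26e-4)²·(0.291) / ([NOCl])² = 0.00226
[NOCl]² = 6.58e-6 ⇒ [NOCl] = 0.00256 M

[NOCl] = 0.00256 M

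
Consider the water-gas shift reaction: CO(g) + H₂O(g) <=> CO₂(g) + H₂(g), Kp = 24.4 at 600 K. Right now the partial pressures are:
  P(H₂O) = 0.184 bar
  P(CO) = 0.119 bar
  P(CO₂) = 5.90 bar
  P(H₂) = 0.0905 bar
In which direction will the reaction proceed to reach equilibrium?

Qp = P(CO₂)·P(H₂) / (P(CO)·P(H₂O)) = (5.90)·(0.0905) / ((0.119)·(0.184)) = 24.4
Qp = 24.4 = Kp, so the system is already at equilibrium.

neither direction; the system is at equilibrium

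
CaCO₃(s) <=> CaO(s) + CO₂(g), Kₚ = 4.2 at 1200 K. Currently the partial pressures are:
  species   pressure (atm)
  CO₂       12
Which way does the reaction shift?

reverse (toward reactants)

(CaCO₃, CaO are pure solids — omitted from Qₚ.)
Qₚ = P(CO₂) = 12
Qₚ = 12 > Kₚ = 4.2, so the reverse reaction proceeds.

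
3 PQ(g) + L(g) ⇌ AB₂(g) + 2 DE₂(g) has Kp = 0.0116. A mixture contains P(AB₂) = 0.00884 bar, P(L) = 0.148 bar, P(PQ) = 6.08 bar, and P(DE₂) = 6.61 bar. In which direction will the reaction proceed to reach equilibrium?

Qp = P(AB₂)·P(DE₂)² / (P(PQ)³·P(L)) = (0.00884)·(6.61)² / ((6.08)³·(0.148)) = 0.0116
Qp = 0.0116 = Kp, so the system is already at equilibrium.

neither direction; the system is at equilibrium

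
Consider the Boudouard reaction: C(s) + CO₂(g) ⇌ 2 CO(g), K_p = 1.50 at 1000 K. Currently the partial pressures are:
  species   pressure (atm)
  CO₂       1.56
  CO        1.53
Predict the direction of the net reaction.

at equilibrium

(C is a pure solid — omitted from Q_p.)
Q_p = P(CO)² / P(CO₂) = (1.53)² / (1.56) = 1.50
Q_p = 1.50 = K_p, so the system is already at equilibrium.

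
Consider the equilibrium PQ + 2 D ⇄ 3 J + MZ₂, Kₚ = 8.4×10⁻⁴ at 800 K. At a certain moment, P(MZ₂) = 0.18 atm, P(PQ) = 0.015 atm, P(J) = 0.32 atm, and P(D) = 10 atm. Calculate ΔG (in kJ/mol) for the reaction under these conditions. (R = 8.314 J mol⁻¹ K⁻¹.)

Qₚ = P(J)³·P(MZ₂) / (P(PQ)·P(D)²) = (0.32)³·(0.18) / ((0.015)·(10)²) = 0.00393
ΔG = RT ln(Qₚ/Kₚ) = (8.314 J mol⁻¹ K⁻¹)(800 K) × ln(0.00393/8.4×10⁻⁴)
   = (6.651 kJ/mol)(1.543) = 10.3 kJ/mol
ΔG > 0, so the forward reaction is non-spontaneous (proceeds in reverse).

ΔG = 10.3 kJ/mol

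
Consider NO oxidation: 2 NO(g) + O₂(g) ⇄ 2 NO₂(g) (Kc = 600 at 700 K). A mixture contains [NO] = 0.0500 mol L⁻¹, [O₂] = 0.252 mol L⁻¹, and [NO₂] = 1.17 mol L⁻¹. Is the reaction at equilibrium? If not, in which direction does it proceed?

in the reverse direction

Qc = [NO₂]² / ([NO]²·[O₂]) = (1.17)² / ((0.0500)²·(0.252)) = 2170
Qc = 2170 > Kc = 600, so the reverse reaction proceeds.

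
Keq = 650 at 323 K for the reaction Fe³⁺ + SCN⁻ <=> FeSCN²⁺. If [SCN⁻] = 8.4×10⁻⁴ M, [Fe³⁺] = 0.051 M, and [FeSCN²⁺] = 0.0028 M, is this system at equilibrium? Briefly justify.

no; Q < K, reaction proceeds forward

Q = [FeSCN²⁺] / ([Fe³⁺]·[SCN⁻]) = (0.0028) / ((0.051)·(8.4×10⁻⁴)) = 65
Q = 65 < Keq = 650: net forward reaction.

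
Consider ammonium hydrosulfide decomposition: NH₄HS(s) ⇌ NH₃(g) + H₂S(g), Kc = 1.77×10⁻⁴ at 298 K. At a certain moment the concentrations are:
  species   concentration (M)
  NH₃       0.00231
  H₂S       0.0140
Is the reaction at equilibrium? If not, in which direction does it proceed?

in the forward direction

(NH₄HS is a pure solid — omitted from Qc.)
Qc = [NH₃]·[H₂S] = (0.00231)·(0.0140) = 3.23×10⁻⁵
Qc = 3.23×10⁻⁵ < Kc = 1.77×10⁻⁴, so the forward reaction proceeds.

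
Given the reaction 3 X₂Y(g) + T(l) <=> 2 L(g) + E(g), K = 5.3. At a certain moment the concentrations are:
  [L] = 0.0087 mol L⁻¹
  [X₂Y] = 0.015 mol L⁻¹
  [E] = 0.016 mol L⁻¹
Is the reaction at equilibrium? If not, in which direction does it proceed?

(T is a pure liquid — omitted from Q.)
Q = [L]²·[E] / [X₂Y]³ = (0.0087)²·(0.016) / (0.015)³ = 0.36
Q = 0.36 < K = 5.3, so the forward reaction proceeds.

forward (toward products)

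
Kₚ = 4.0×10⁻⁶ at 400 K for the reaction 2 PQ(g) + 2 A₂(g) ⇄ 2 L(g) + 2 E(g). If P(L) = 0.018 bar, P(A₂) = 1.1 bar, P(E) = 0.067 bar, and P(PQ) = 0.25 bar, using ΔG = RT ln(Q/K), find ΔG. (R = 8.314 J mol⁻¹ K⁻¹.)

ΔG = 5.22 kJ/mol

Qₚ = P(L)²·P(E)² / (P(PQ)²·P(A₂)²) = (0.018)²·(0.067)² / ((0.25)²·(1.1)²) = 1.92×10⁻⁵
ΔG = RT ln(Qₚ/Kₚ) = (8.314 J mol⁻¹ K⁻¹)(400 K) × ln(1.92×10⁻⁵/4.0×10⁻⁶)
   = (3.326 kJ/mol)(1.569) = 5.22 kJ/mol
ΔG > 0, so the forward reaction is non-spontaneous (proceeds in reverse).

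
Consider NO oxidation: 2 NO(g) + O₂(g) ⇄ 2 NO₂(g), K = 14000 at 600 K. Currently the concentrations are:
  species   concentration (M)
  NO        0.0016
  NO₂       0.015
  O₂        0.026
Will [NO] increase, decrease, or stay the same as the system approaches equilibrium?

Q = [NO₂]² / ([NO]²·[O₂]) = (0.015)² / ((0.0016)²·(0.026)) = 3400
Q = 3400 < K = 14000: net forward reaction.
NO is a reactant, so it decreases.

decrease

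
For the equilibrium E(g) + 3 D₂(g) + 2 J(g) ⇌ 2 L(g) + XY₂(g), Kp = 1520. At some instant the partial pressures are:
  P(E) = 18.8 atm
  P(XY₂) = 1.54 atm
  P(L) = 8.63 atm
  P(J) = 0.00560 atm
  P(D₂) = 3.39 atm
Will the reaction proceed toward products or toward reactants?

to the left

Qp = P(L)²·P(XY₂) / (P(E)·P(D₂)³·P(J)²) = (8.63)²·(1.54) / ((18.8)·(3.39)³·(0.00560)²) = 4990
Qp = 4990 > Kp = 1520, so the reverse reaction proceeds.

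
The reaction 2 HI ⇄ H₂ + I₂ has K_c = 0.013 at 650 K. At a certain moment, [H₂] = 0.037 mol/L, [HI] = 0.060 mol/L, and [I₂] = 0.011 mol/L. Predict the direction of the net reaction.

Q_c = [H₂]·[I₂] / [HI]² = (0.037)·(0.011) / (0.060)² = 0.11
Q_c = 0.11 > K_c = 0.013, so the reverse reaction proceeds.

toward reactants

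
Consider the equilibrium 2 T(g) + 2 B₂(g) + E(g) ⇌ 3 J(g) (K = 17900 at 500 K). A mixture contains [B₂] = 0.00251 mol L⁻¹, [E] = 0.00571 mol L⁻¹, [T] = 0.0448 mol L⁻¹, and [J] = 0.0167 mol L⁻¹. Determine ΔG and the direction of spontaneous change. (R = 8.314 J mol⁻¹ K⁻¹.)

ΔG = 5.33 kJ/mol; the forward reaction is non-spontaneous

Q = [J]³ / ([T]²·[B₂]²·[E]) = (0.0167)³ / ((0.0448)²·(0.00251)²·(0.00571)) = 64500
ΔG = RT ln(Q/K) = (8.314 J mol⁻¹ K⁻¹)(500 K) × ln(64500/17900)
   = (4.157 kJ/mol)(1.282) = 5.33 kJ/mol
ΔG > 0, so the forward reaction is non-spontaneous (proceeds in reverse).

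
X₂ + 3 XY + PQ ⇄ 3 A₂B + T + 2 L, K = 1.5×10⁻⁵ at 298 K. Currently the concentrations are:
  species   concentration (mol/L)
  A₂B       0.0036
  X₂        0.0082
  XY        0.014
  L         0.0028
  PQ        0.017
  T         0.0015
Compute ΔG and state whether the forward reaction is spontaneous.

Q = [A₂B]³·[T]·[L]² / ([X₂]·[XY]³·[PQ]) = (0.0036)³·(0.0015)·(0.0028)² / ((0.0082)·(0.014)³·(0.017)) = 1.43×10⁻⁶
ΔG = RT ln(Q/K) = (8.314 J mol⁻¹ K⁻¹)(298 K) × ln(1.43×10⁻⁶/1.5×10⁻⁵)
   = (2.478 kJ/mol)(-2.350) = -5.82 kJ/mol
ΔG < 0, so the forward reaction is spontaneous (proceeds forward).

ΔG = -5.82 kJ/mol; the forward reaction is spontaneous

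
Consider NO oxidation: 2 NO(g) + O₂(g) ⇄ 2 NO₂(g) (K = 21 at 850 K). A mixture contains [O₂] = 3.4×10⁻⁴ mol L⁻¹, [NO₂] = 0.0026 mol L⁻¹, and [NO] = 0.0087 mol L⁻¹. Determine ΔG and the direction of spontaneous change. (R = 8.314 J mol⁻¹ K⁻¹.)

ΔG = 17.9 kJ/mol; the forward reaction is non-spontaneous

Q = [NO₂]² / ([NO]²·[O₂]) = (0.0026)² / ((0.0087)²·(3.4×10⁻⁴)) = 263
ΔG = RT ln(Q/K) = (8.314 J mol⁻¹ K⁻¹)(850 K) × ln(263/21)
   = (7.067 kJ/mol)(2.528) = 17.9 kJ/mol
ΔG > 0, so the forward reaction is non-spontaneous (proceeds in reverse).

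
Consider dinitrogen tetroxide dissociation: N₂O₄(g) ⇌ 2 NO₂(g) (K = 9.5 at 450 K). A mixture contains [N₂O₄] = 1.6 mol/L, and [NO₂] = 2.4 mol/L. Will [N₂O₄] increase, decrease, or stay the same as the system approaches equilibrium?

decrease

Q = [NO₂]² / [N₂O₄] = (2.4)² / (1.6) = 3.6
Q = 3.6 < K = 9.5: net forward reaction.
N₂O₄ is a reactant, so it decreases.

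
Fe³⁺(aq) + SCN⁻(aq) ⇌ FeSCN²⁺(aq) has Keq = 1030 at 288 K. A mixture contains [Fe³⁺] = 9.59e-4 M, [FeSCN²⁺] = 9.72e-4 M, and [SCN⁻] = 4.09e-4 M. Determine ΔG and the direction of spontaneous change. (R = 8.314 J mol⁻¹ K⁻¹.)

Q = [FeSCN²⁺] / ([Fe³⁺]·[SCN⁻]) = (9.72e-4) / ((9.59e-4)·(4.09e-4)) = 2480
ΔG = RT ln(Q/Keq) = (8.314 J mol⁻¹ K⁻¹)(288 K) × ln(2480/1030)
   = (2.394 kJ/mol)(0.8787) = 2.10 kJ/mol
ΔG > 0, so the forward reaction is non-spontaneous (proceeds in reverse).

ΔG = 2.10 kJ/mol; the forward reaction is non-spontaneous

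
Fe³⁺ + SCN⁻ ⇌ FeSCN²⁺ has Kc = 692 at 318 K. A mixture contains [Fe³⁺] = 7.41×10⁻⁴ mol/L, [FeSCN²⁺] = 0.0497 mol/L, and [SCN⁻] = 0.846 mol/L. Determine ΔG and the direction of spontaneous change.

ΔG = -5.73 kJ/mol; the forward reaction is spontaneous

Qc = [FeSCN²⁺] / ([Fe³⁺]·[SCN⁻]) = (0.0497) / ((7.41×10⁻⁴)·(0.846)) = 79.3
ΔG = RT ln(Qc/Kc) = (8.314 J mol⁻¹ K⁻¹)(318 K) × ln(79.3/692)
   = (2.644 kJ/mol)(-2.166) = -5.73 kJ/mol
ΔG < 0, so the forward reaction is spontaneous (proceeds forward).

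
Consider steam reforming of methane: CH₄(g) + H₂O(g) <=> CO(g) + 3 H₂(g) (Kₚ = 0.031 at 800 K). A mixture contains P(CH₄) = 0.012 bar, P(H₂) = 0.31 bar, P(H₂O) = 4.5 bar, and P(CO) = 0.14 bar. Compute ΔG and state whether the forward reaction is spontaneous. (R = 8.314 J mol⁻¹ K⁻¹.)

Qₚ = P(CO)·P(H₂)³ / (P(CH₄)·P(H₂O)) = (0.14)·(0.31)³ / ((0.012)·(4.5)) = 0.0772
ΔG = RT ln(Qₚ/Kₚ) = (8.314 J mol⁻¹ K⁻¹)(800 K) × ln(0.0772/0.031)
   = (6.651 kJ/mol)(0.9124) = 6.07 kJ/mol
ΔG > 0, so the forward reaction is non-spontaneous (proceeds in reverse).

ΔG = 6.07 kJ/mol; the forward reaction is non-spontaneous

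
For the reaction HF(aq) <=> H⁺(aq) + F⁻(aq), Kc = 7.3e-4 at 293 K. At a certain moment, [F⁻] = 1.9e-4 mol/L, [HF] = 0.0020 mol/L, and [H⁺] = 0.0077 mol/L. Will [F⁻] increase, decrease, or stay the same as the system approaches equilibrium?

Qc = [H⁺]·[F⁻] / [HF] = (0.0077)·(1.9e-4) / (0.0020) = 7.3e-4
Qc = 7.3e-4 = Kc; the system is at equilibrium.

stay the same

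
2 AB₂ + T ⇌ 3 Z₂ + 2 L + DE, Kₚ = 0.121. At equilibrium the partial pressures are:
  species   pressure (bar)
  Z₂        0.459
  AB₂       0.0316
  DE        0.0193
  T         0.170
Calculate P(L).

At equilibrium, Kₚ = P(Z₂)³·P(L)²·P(DE) / (P(AB₂)²·P(T)) = 0.121.
(0.459)³·(P(L))²·(0.0193) / ((0.0316)²·(0.170)) = 0.121
P(L)² = 0.0110 ⇒ P(L) = 0.105 bar

P(L) = 0.105 bar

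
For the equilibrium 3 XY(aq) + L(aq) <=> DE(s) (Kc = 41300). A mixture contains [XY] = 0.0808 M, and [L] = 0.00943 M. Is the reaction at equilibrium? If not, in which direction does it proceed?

in the reverse direction

(DE is a pure solid — omitted from Qc.)
Qc = 1 / ([XY]³·[L]) = 1 / ((0.0808)³·(0.00943)) = 2.01e5
Qc = 2.01e5 > Kc = 41300, so the reverse reaction proceeds.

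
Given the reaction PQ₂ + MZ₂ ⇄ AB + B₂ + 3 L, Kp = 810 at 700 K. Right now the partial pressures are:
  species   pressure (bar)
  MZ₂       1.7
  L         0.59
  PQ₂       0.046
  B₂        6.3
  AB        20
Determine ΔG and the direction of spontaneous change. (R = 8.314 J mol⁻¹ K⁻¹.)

Qp = P(AB)·P(B₂)·P(L)³ / (P(PQ₂)·P(MZ₂)) = (20)·(6.3)·(0.59)³ / ((0.046)·(1.7)) = 331
ΔG = RT ln(Qp/Kp) = (8.314 J mol⁻¹ K⁻¹)(700 K) × ln(331/810)
   = (5.820 kJ/mol)(-0.8949) = -5.21 kJ/mol
ΔG < 0, so the forward reaction is spontaneous (proceeds forward).

ΔG = -5.21 kJ/mol; the forward reaction is spontaneous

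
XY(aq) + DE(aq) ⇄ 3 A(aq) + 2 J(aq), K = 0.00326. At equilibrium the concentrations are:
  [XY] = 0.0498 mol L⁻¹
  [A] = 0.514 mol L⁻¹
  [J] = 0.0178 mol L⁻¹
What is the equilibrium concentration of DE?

[DE] = 0.265 mol L⁻¹

At equilibrium, K = [A]³·[J]² / ([XY]·[DE]) = 0.00326.
(0.514)³·(0.0178)² / ((0.0498)·([DE])) = 0.00326
[DE] = 0.265 mol L⁻¹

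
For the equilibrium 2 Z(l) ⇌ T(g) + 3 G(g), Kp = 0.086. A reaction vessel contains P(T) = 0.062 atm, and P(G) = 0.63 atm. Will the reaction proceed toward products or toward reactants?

(Z is a pure liquid — omitted from Qp.)
Qp = P(T)·P(G)³ = (0.062)·(0.63)³ = 0.016
Qp = 0.016 < Kp = 0.086, so the forward reaction proceeds.

toward products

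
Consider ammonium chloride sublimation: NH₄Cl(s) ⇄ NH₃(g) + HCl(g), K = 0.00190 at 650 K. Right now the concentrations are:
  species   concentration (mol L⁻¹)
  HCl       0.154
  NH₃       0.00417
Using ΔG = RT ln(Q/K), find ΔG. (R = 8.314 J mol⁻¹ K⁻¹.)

(NH₄Cl is a pure solid — omitted from Q.)
Q = [NH₃]·[HCl] = (0.00417)·(0.154) = 6.42×10⁻⁴
ΔG = RT ln(Q/K) = (8.314 J mol⁻¹ K⁻¹)(650 K) × ln(6.42×10⁻⁴/0.00190)
   = (5.404 kJ/mol)(-1.085) = -5.86 kJ/mol
ΔG < 0, so the forward reaction is spontaneous (proceeds forward).

ΔG = -5.86 kJ/mol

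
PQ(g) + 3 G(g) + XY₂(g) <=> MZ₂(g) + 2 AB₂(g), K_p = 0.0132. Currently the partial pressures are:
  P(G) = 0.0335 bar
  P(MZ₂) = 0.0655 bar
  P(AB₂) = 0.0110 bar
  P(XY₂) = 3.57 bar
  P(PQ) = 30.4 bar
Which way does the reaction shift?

forward (toward products)

Q_p = P(MZ₂)·P(AB₂)² / (P(PQ)·P(G)³·P(XY₂)) = (0.0655)·(0.0110)² / ((30.4)·(0.0335)³·(3.57)) = 0.00194
Q_p = 0.00194 < K_p = 0.0132, so the forward reaction proceeds.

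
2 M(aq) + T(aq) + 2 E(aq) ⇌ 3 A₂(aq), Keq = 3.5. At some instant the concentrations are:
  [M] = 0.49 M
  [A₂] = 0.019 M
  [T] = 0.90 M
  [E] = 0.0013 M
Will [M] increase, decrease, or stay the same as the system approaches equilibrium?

increase

Q = [A₂]³ / ([M]²·[T]·[E]²) = (0.019)³ / ((0.49)²·(0.90)·(0.0013)²) = 19
Q = 19 > Keq = 3.5: net reverse reaction.
M is a reactant, so it increases.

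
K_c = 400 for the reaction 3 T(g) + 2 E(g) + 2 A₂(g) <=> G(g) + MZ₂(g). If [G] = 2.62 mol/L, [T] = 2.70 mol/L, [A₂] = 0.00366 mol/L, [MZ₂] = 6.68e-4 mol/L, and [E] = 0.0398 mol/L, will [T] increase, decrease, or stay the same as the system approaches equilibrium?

Q_c = [G]·[MZ₂] / ([T]³·[E]²·[A₂]²) = (2.62)·(6.68e-4) / ((2.70)³·(0.0398)²·(0.00366)²) = 4190
Q_c = 4190 > K_c = 400: net reverse reaction.
T is a reactant, so it increases.

increase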